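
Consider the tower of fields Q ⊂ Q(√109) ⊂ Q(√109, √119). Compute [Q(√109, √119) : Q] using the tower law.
[Q(√109, √119) : Q] = 4

[Q(√109):Q] = 2 (min poly x^2 - 109, irreducible since 109 is squarefree > 1). For the top step, suppose √119 ∈ Q(√109), say √119 = c + d√109 with c, d ∈ Q. Squaring: 119 = c^2 + 109d^2 + 2cd√109. Since √109 ∉ Q this forces 2cd = 0. If d = 0 then √119 = c ∈ Q, contradicting 119 squarefree > 1. If c = 0 then 119 = 109d^2, so 109·119 = (109d)^2 is a perfect square in Q — but 109·119 = 12971 is not a perfect square (since 109 and 119 are distinct squarefree integers). Contradiction. Hence √119 ∉ Q(√109), so x^2 - 119 stays irreducible over Q(√109) and [Q(√109, √119) : Q(√109)] = 2. By the tower law, [Q(√109, √119) : Q] = 2 · 2 = 4.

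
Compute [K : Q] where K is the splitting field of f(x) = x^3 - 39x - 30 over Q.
[K : Q] = 6

By the rational root test, any rational root of the monic integer polynomial f(x) = x^3 - 39x - 30 must be an integer dividing the constant term -30, i.e. one of ±{1, 2, 3, 5, 6, 10, 15, 30}. Evaluating: f(1) = -68, f(-1) = 8, f(2) = -100, f(-2) = 40, f(3) = -120, f(-3) = 60, f(5) = -100, f(-5) = 40, f(6) = -48, f(-6) = -12, f(10) = 580, f(-10) = -640, f(15) = 2760, f(-15) = -2820, f(30) = 25800, f(-30) = -25860; none is 0, so f has no rational root and is therefore irreducible over Q (a cubic with no linear factor over a field is irreducible). For an irreducible cubic, the Galois group is A_3 or S_3 according as the discriminant disc(f) = -4a^3 - 27b^2 = -4·(-39)^3 - 27·(-30)^2 = 212976 is or is not a square in Q. Here disc(f) = 212976 is not a perfect square in Q, so the Galois group of f over Q is not contained in A_3 and must be all of S_3. The splitting field has degree |S_3| = 6 over Q, so [K : Q] = 6.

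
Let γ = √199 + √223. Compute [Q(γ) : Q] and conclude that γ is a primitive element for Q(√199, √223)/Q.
[Q(γ) : Q] = 4 (equivalently, Q(γ) = Q(√199, √223))

Obviously Q(γ) ⊆ Q(√199, √223), and [Q(√199, √223):Q] = 4 (since 199, 223 are distinct squarefree integers > 1 with 44377 not a perfect square). To show equality we compute the minimal polynomial of γ. From γ = √199 + √223: γ^2 = 199 + 2√(44377) + 223 = 422 + 2√(44377), so γ^2 - 422 = 2√(44377); squaring, (γ^2 - 422)^2 = 4·44377, i.e. γ^4 - 844γ^2 + 178084 - 177508 = 0, i.e. γ^4 - 844γ^2 + 576 = 0. So γ is a root of x^4 - 844x^2 + 576. This polynomial is irreducible over Q: it has no rational root (each ±√199 ± √223 is irrational), and any factorization into two quadratics over Q would force √(44377) ∈ Q (pairing opposite roots) or √199, √223 ∈ Q (other pairings), all impossible. Hence [Q(γ):Q] = 4 = [Q(√199, √223):Q], so Q(γ) = Q(√199, √223).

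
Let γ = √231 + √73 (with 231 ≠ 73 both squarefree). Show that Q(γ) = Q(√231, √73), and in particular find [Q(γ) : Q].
[Q(γ) : Q] = 4 (equivalently, Q(γ) = Q(√231, √73))

Obviously Q(γ) ⊆ Q(√231, √73), and [Q(√231, √73):Q] = 4 (since 231, 73 are distinct squarefree integers > 1 with 16863 not a perfect square). To show equality we compute the minimal polynomial of γ. From γ = √231 + √73: γ^2 = 231 + 2√(16863) + 73 = 304 + 2√(16863), so γ^2 - 304 = 2√(16863); squaring, (γ^2 - 304)^2 = 4·16863, i.e. γ^4 - 608γ^2 + 92416 - 67452 = 0, i.e. γ^4 - 608γ^2 + 24964 = 0. So γ is a root of x^4 - 608x^2 + 24964. This polynomial is irreducible over Q: it has no rational root (each ±√231 ± √73 is irrational), and any factorization into two quadratics over Q would force √(16863) ∈ Q (pairing opposite roots) or √231, √73 ∈ Q (other pairings), all impossible. Hence [Q(γ):Q] = 4 = [Q(√231, √73):Q], so Q(γ) = Q(√231, √73).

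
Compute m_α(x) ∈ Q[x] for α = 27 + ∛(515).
m_α(x) = x^3 - 81x^2 + 2187x - 20198

Set β = α - 27 = ∛(515), so β^3 = 515. Then (α - 27)^3 - 515 = 0, i.e. α is a root of g(x) = (x - 27)^3 - 515 = x^3 - 81x^2 + 2187x - 20198. Since g(x) = h(x - 27) where h(x) = x^3 - 515, and h is irreducible over Q (because 515 is not a perfect cube, so h has no rational root, and a monic cubic with no rational root is irreducible), g is also irreducible (irreducibility is preserved under the substitution x → x - 27). Hence m_α(x) = x^3 - 81x^2 + 2187x - 20198.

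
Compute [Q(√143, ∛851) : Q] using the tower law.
[Q(√143, ∛851) : Q] = 6

Let L = Q(√143, ∛851). Since Q(√143) ⊂ L and [Q(√143):Q] = 2, the tower law gives 2 | [L:Q]. Likewise Q(∛851) ⊂ L with [Q(∛851):Q] = 3 (because 851 is not a perfect cube), so 3 | [L:Q]. As gcd(2,3) = 1, [L:Q] is divisible by 6. Conversely L is generated over Q by √143 and ∛851, so [L:Q] ≤ 2·3 = 6. Therefore [Q(√143, ∛851) : Q] = 6.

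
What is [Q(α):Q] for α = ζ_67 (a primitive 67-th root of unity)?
[Q(α):Q] = 66

The minimal polynomial of ζ_67 over Q is the 67-th cyclotomic polynomial Φ_67(x), which is irreducible over Q and has degree φ(67) = 66. Hence [Q(α):Q] = φ(67) = 66.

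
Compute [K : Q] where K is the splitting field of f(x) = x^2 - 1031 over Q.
[K : Q] = 2

f(x) = x^2 - 1031 factors as (x - √1031)(x + √1031). The splitting field is K = Q(√1031). Since 1031 is squarefree and > 1, it is not a perfect square, so x^2 - 1031 is irreducible over Q and [Q(√1031) : Q] = 2. Hence [K : Q] = 2.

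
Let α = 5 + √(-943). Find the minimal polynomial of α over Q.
m_α(x) = x^2 - 10x + 968

From α - 5 = √(-943), squaring gives (α - 5)^2 = -943, i.e. α^2 - 10α + 25 = -943, so α^2 - 10α + 968 = 0. The discriminant of x^2 - 10x + 968 is (-10)^2 - 4·(968) = 100 - 3872 = -3772, and 4·(-943) is not a perfect square in Q since -943 is squarefree and ≠ 1. Hence x^2 - 10x + 968 is irreducible over Q and is the minimal polynomial of α.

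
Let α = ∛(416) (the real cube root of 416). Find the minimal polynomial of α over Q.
m_α(x) = x^3 - 416

α satisfies α^3 = 416, so x^3 - 416 annihilates α. By the rational root test, a rational root p/q (in lowest terms) of x^3 - 416 would satisfy p^3 = 416 q^3, forcing q = 1 and p^3 = 416; but 416 is not a perfect cube, contradiction. A monic cubic over Q with no rational root is irreducible (any nontrivial factorization would include a linear factor). Hence x^3 - 416 is the minimal polynomial of α, and in particular [Q(α):Q] = 3.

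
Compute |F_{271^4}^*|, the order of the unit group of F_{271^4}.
|F_{271^4}^*| = 5393580480

F_{271^4} has 271^4 = 5393580481 elements; its multiplicative group consists of all nonzero elements, so |F_{271^4}^*| = 5393580481 - 1 = 5393580480. (It is cyclic since any finite subgroup of the multiplicative group of a field is cyclic.)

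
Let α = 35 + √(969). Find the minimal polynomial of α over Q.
m_α(x) = x^2 - 70x + 256

From α - 35 = √(969), squaring gives (α - 35)^2 = 969, i.e. α^2 - 70α + 1225 = 969, so α^2 - 70α + 256 = 0. The discriminant of x^2 - 70x + 256 is (-70)^2 - 4·(256) = 4900 - 1024 = 3876, and 4·(969) is not a perfect square in Q since 969 is squarefree and ≠ 1. Hence x^2 - 70x + 256 is irreducible over Q and is the minimal polynomial of α.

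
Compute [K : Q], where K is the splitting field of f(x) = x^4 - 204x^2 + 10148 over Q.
[K : Q] = 4

Solving the quadratic in x^2: x^2 = (204 ± √(204^2 - 4·10148))/2 = (204 ± √1024)/2 = (204 ± 32)/2, giving x^2 = 118 or x^2 = 86. So f(x) = (x^2 - 118)(x^2 - 86) and the roots of f are ±√118, ±√86. Hence the splitting field is K = Q(√118, √86). Since 118 and 86 are distinct squarefree integers > 1, their product 10148 is not a perfect square, so √86 ∉ Q(√118). By the tower law [K:Q] = [Q(√118,√86):Q(√118)] · [Q(√118):Q] = 2 · 2 = 4.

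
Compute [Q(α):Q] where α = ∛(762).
[Q(α):Q] = 3

The minimal polynomial of α is x^3 - 762, irreducible over Q since 762 is not a perfect cube (so x^3 - 762 has no rational root). Hence [Q(α):Q] = deg(m_α) = 3.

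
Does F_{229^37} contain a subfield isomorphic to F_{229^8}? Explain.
No: F_{229^8} is not a subfield of F_{229^37}

F_{p^m} embeds in F_{p^n} iff m | n. Here 8 ∤ 37 (since 37 = 4·8 + 5 with remainder 5 ≠ 0), so F_{229^8} is not a subfield of F_{229^37}. Equivalently: if it were, the tower law would give 8 = [F_{229^8}:F_229] dividing [F_{229^37}:F_229] = 37, contradiction.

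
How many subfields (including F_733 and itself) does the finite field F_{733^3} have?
F_{733^3} has 2 subfields

The subfields of F_{p^n} are exactly the fields F_{p^d} for d | n (each is the fixed field of the unique index-d subgroup of Gal(F_{p^n}/F_p) ≅ Z/nZ). The divisors of n = 3 are {1, 3}, giving 2 subfields: F_{733^1}, F_{733^3}.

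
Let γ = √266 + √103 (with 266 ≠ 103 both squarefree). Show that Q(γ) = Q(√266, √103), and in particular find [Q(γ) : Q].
[Q(γ) : Q] = 4 (equivalently, Q(γ) = Q(√266, √103))

Obviously Q(γ) ⊆ Q(√266, √103), and [Q(√266, √103):Q] = 4 (since 266, 103 are distinct squarefree integers > 1 with 27398 not a perfect square). To show equality we compute the minimal polynomial of γ. From γ = √266 + √103: γ^2 = 266 + 2√(27398) + 103 = 369 + 2√(27398), so γ^2 - 369 = 2√(27398); squaring, (γ^2 - 369)^2 = 4·27398, i.e. γ^4 - 738γ^2 + 136161 - 109592 = 0, i.e. γ^4 - 738γ^2 + 26569 = 0. So γ is a root of x^4 - 738x^2 + 26569. This polynomial is irreducible over Q: it has no rational root (each ±√266 ± √103 is irrational), and any factorization into two quadratics over Q would force √(27398) ∈ Q (pairing opposite roots) or √266, √103 ∈ Q (other pairings), all impossible. Hence [Q(γ):Q] = 4 = [Q(√266, √103):Q], so Q(γ) = Q(√266, √103).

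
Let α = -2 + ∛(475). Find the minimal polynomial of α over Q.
m_α(x) = x^3 + 6x^2 + 12x - 467

Set β = α + 2 = ∛(475), so β^3 = 475. Then (α + 2)^3 - 475 = 0, i.e. α is a root of g(x) = (x + 2)^3 - 475 = x^3 + 6x^2 + 12x - 467. Since g(x) = h(x + 2) where h(x) = x^3 - 475, and h is irreducible over Q (because 475 is not a perfect cube, so h has no rational root, and a monic cubic with no rational root is irreducible), g is also irreducible (irreducibility is preserved under the substitution x → x + 2). Hence m_α(x) = x^3 + 6x^2 + 12x - 467.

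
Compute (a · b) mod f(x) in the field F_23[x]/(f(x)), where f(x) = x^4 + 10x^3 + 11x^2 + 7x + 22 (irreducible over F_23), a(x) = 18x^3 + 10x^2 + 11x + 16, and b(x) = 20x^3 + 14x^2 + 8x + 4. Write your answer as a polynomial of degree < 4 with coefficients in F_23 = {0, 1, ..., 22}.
a · b ≡ 20x^3 + 6x^2 + 13x + 5 (mod f(x))

Multiply in F_23[x]: a(x)·b(x) = (18x^3 + 10x^2 + 11x + 16)·(20x^3 + 14x^2 + 8x + 4) = 15x^6 + 15x^5 + 21x^4 + 5x^3 + 7x^2 + 11x + 18. This has degree ≥ 4, so divide by f(x) over F_23: 15x^6 + 15x^5 + 21x^4 + 5x^3 + 7x^2 + 11x + 18 = (15x^2 + 3x + 10)·(x^4 + 10x^3 + 11x^2 + 7x + 22) + (20x^3 + 6x^2 + 13x + 5). Hence a·b ≡ 20x^3 + 6x^2 + 13x + 5 (mod f). (F_23[x]/(f) is a field with 23^4 = 279841 elements since f is irreducible of degree 4.)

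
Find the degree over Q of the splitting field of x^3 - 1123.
[K : Q] = 6

The roots of x^3 - 1123 are ∛1123, ω∛1123, ω^2∛1123 where ω = e^(2πi/3) is a primitive cube root of unity, so K = Q(∛1123, ω). Now [Q(∛1123):Q] = 3 (since 1123 is not a perfect cube, x^3 - 1123 is irreducible) and [Q(ω):Q] = 2. Both 2 and 3 divide [K:Q], and [K:Q] ≤ 3·2 = 6, so [K:Q] = 6. (Equivalently: Q(∛1123) ⊂ R but ω ∉ R, so [K : Q(∛1123)] = 2.)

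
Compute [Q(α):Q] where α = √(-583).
[Q(α):Q] = 2

[Q(α):Q] equals the degree of the minimal polynomial of α. Here α^2 = -583 and x^2 + 583 is irreducible (d = -583 is squarefree, ≠ 1, hence not a square), so deg(m_α) = 2. Thus [Q(α):Q] = 2.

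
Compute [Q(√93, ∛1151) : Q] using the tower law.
[Q(√93, ∛1151) : Q] = 6

Let L = Q(√93, ∛1151). Since Q(√93) ⊂ L and [Q(√93):Q] = 2, the tower law gives 2 | [L:Q]. Likewise Q(∛1151) ⊂ L with [Q(∛1151):Q] = 3 (because 1151 is not a perfect cube), so 3 | [L:Q]. As gcd(2,3) = 1, [L:Q] is divisible by 6. Conversely L is generated over Q by √93 and ∛1151, so [L:Q] ≤ 2·3 = 6. Therefore [Q(√93, ∛1151) : Q] = 6.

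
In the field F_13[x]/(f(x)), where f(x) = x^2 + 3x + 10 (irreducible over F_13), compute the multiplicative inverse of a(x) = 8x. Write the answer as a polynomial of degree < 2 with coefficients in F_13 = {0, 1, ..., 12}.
a(x)^(-1) ≡ 6x + 5 (mod f(x))

Since f is irreducible over F_13, F_13[x]/(f) is a field and a(x) ≠ 0 has an inverse. Apply the extended Euclidean algorithm to f(x) and a(x) in F_13[x]: f(x) = (5x + 2)·a(x) + (10). The last nonzero remainder is the constant 10 = gcd(f, a) in F_13. Back-substituting through the division chain expresses 10 = s(x)·a(x) + t(x)·f(x) with s(x) ≡ 8x + 11 (mod f), so (8x + 11)·a(x) ≡ 10 (mod f). Multiplying by 10^(-1) ≡ 4 in F_13 gives a(x)^(-1) ≡ 4·(8x + 11) ≡ 6x + 5 (mod f). Check: (8x)·(6x + 5) = 9x^2 + x ≡ 1 (mod x^2 + 3x + 10).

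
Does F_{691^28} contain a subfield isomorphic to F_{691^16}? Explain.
No: F_{691^16} is not a subfield of F_{691^28}

F_{p^m} embeds in F_{p^n} iff m | n. Here 16 ∤ 28 (since 28 = 1·16 + 12 with remainder 12 ≠ 0), so F_{691^16} is not a subfield of F_{691^28}. Equivalently: if it were, the tower law would give 16 = [F_{691^16}:F_691] dividing [F_{691^28}:F_691] = 28, contradiction.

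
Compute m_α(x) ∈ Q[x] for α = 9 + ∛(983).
m_α(x) = x^3 - 27x^2 + 243x - 1712

Set β = α - 9 = ∛(983), so β^3 = 983. Then (α - 9)^3 - 983 = 0, i.e. α is a root of g(x) = (x - 9)^3 - 983 = x^3 - 27x^2 + 243x - 1712. Since g(x) = h(x - 9) where h(x) = x^3 - 983, and h is irreducible over Q (because 983 is not a perfect cube, so h has no rational root, and a monic cubic with no rational root is irreducible), g is also irreducible (irreducibility is preserved under the substitution x → x - 9). Hence m_α(x) = x^3 - 27x^2 + 243x - 1712.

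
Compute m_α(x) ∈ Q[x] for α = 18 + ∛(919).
m_α(x) = x^3 - 54x^2 + 972x - 6751

Set β = α - 18 = ∛(919), so β^3 = 919. Then (α - 18)^3 - 919 = 0, i.e. α is a root of g(x) = (x - 18)^3 - 919 = x^3 - 54x^2 + 972x - 6751. Since g(x) = h(x - 18) where h(x) = x^3 - 919, and h is irreducible over Q (because 919 is not a perfect cube, so h has no rational root, and a monic cubic with no rational root is irreducible), g is also irreducible (irreducibility is preserved under the substitution x → x - 18). Hence m_α(x) = x^3 - 54x^2 + 972x - 6751.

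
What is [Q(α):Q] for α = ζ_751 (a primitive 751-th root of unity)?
[Q(α):Q] = 750

The minimal polynomial of ζ_751 over Q is the 751-th cyclotomic polynomial Φ_751(x), which is irreducible over Q and has degree φ(751) = 750. Hence [Q(α):Q] = φ(751) = 750.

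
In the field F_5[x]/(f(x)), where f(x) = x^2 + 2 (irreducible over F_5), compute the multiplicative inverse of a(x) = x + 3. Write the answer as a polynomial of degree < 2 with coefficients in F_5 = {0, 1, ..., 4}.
a(x)^(-1) ≡ 4x + 3 (mod f(x))

Since f is irreducible over F_5, F_5[x]/(f) is a field and a(x) ≠ 0 has an inverse. Apply the extended Euclidean algorithm to f(x) and a(x) in F_5[x]: f(x) = (x + 2)·a(x) + (1). The last nonzero remainder is the constant 1 = gcd(f, a) in F_5. Back-substituting through the division chain expresses 1 = s(x)·a(x) + t(x)·f(x) with s(x) ≡ 4x + 3 (mod f), so a(x)^(-1) ≡ s(x) = 4x + 3 (mod f). Check: (x + 3)·(4x + 3) = 4x^2 + 4 ≡ 1 (mod x^2 + 2).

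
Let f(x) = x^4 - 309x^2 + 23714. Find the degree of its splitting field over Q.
[K : Q] = 4

Solving the quadratic in x^2: x^2 = (309 ± √(309^2 - 4·23714))/2 = (309 ± √625)/2 = (309 ± 25)/2, giving x^2 = 167 or x^2 = 142. So f(x) = (x^2 - 167)(x^2 - 142) and the roots of f are ±√167, ±√142. Hence the splitting field is K = Q(√167, √142). Since 167 and 142 are distinct squarefree integers > 1, their product 23714 is not a perfect square, so √142 ∉ Q(√167). By the tower law [K:Q] = [Q(√167,√142):Q(√167)] · [Q(√167):Q] = 2 · 2 = 4.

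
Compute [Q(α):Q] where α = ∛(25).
[Q(α):Q] = 3

The minimal polynomial of α is x^3 - 25, irreducible over Q since 25 is not a perfect cube (so x^3 - 25 has no rational root). Hence [Q(α):Q] = deg(m_α) = 3.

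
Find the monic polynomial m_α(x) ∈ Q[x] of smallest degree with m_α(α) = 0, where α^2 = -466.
m_α(x) = x^2 + 466

α satisfies α^2 + 466 = 0, so x^2 + 466 annihilates α. Since d = -466 is squarefree and ≠ 1, it is not a perfect square in Q, so x^2 + 466 has no rational root and is therefore irreducible over Q (a degree-2 polynomial over a field is irreducible iff it has no root). Hence m_α(x) = x^2 + 466.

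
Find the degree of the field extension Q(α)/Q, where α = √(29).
[Q(α):Q] = 2

[Q(α):Q] equals the degree of the minimal polynomial of α. Here α^2 = 29 and x^2 - 29 is irreducible (d = 29 is squarefree, ≠ 1, hence not a square), so deg(m_α) = 2. Thus [Q(α):Q] = 2.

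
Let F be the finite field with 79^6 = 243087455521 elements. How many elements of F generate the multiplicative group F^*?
There are φ(243087455520) = 50087890944 primitive elements

F_q^* is cyclic of order q - 1 = 243087455520. A cyclic group of order m has exactly φ(m) generators. Here m = 243087455520 = 2^5 · 3^2 · 5 · 7^2 · 13 · 43 · 6163, so the number of primitive elements is φ(243087455520) = 50087890944.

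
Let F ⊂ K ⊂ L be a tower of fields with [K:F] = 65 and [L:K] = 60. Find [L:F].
[L:F] = 3900

The tower law says that for any tower of field extensions F ⊂ K ⊂ L with finite degrees, [L:F] = [L:K] · [K:F]. Here this gives [L:F] = 60 · 65 = 3900.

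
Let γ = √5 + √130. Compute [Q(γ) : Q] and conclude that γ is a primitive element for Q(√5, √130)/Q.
[Q(γ) : Q] = 4 (equivalently, Q(γ) = Q(√5, √130))

Obviously Q(γ) ⊆ Q(√5, √130), and [Q(√5, √130):Q] = 4 (since 5, 130 are distinct squarefree integers > 1 with 650 not a perfect square). To show equality we compute the minimal polynomial of γ. From γ = √5 + √130: γ^2 = 5 + 2√(650) + 130 = 135 + 2√(650), so γ^2 - 135 = 2√(650); squaring, (γ^2 - 135)^2 = 4·650, i.e. γ^4 - 270γ^2 + 18225 - 2600 = 0, i.e. γ^4 - 270γ^2 + 15625 = 0. So γ is a root of x^4 - 270x^2 + 15625. This polynomial is irreducible over Q: it has no rational root (each ±√5 ± √130 is irrational), and any factorization into two quadratics over Q would force √(650) ∈ Q (pairing opposite roots) or √5, √130 ∈ Q (other pairings), all impossible. Hence [Q(γ):Q] = 4 = [Q(√5, √130):Q], so Q(γ) = Q(√5, √130).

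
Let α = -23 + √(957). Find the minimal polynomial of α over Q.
m_α(x) = x^2 + 46x - 428

From α + 23 = √(957), squaring gives (α + 23)^2 = 957, i.e. α^2 + 46α + 529 = 957, so α^2 + 46α - 428 = 0. The discriminant of x^2 + 46x - 428 is (46)^2 - 4·(-428) = 2116 + 1712 = 3828, and 4·(957) is not a perfect square in Q since 957 is squarefree and ≠ 1. Hence x^2 + 46x - 428 is irreducible over Q and is the minimal polynomial of α.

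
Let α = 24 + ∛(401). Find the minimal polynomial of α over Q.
m_α(x) = x^3 - 72x^2 + 1728x - 14225

Set β = α - 24 = ∛(401), so β^3 = 401. Then (α - 24)^3 - 401 = 0, i.e. α is a root of g(x) = (x - 24)^3 - 401 = x^3 - 72x^2 + 1728x - 14225. Since g(x) = h(x - 24) where h(x) = x^3 - 401, and h is irreducible over Q (because 401 is not a perfect cube, so h has no rational root, and a monic cubic with no rational root is irreducible), g is also irreducible (irreducibility is preserved under the substitution x → x - 24). Hence m_α(x) = x^3 - 72x^2 + 1728x - 14225.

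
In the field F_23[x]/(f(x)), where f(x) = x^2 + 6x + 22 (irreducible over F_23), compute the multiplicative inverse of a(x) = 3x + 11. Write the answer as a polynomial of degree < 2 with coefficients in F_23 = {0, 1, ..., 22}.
a(x)^(-1) ≡ 11x + 18 (mod f(x))

Since f is irreducible over F_23, F_23[x]/(f) is a field and a(x) ≠ 0 has an inverse. Apply the extended Euclidean algorithm to f(x) and a(x) in F_23[x]: f(x) = (8x + 11)·a(x) + (16). The last nonzero remainder is the constant 16 = gcd(f, a) in F_23. Back-substituting through the division chain expresses 16 = s(x)·a(x) + t(x)·f(x) with s(x) ≡ 15x + 12 (mod f), so (15x + 12)·a(x) ≡ 16 (mod f). Multiplying by 16^(-1) ≡ 13 in F_23 gives a(x)^(-1) ≡ 13·(15x + 12) ≡ 11x + 18 (mod f). Check: (3x + 11)·(11x + 18) = 10x^2 + 14x + 14 ≡ 1 (mod x^2 + 6x + 22).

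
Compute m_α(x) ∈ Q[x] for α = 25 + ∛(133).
m_α(x) = x^3 - 75x^2 + 1875x - 15758

Set β = α - 25 = ∛(133), so β^3 = 133. Then (α - 25)^3 - 133 = 0, i.e. α is a root of g(x) = (x - 25)^3 - 133 = x^3 - 75x^2 + 1875x - 15758. Since g(x) = h(x - 25) where h(x) = x^3 - 133, and h is irreducible over Q (because 133 is not a perfect cube, so h has no rational root, and a monic cubic with no rational root is irreducible), g is also irreducible (irreducibility is preserved under the substitution x → x - 25). Hence m_α(x) = x^3 - 75x^2 + 1875x - 15758.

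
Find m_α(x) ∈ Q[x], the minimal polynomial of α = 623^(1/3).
m_α(x) = x^3 - 623

α satisfies α^3 = 623, so x^3 - 623 annihilates α. By the rational root test, a rational root p/q (in lowest terms) of x^3 - 623 would satisfy p^3 = 623 q^3, forcing q = 1 and p^3 = 623; but 623 is not a perfect cube, contradiction. A monic cubic over Q with no rational root is irreducible (any nontrivial factorization would include a linear factor). Hence x^3 - 623 is the minimal polynomial of α, and in particular [Q(α):Q] = 3.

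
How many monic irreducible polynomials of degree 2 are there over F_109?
There are 5886 monic irreducible polynomials of degree 2 over F_109

Each element of F_{109^2} that lies in no proper subfield is a root of exactly one monic irreducible of degree 2 over F_109, and each such polynomial has 2 distinct roots in F_{109^2}. By Möbius inversion the count is N_109(2) = (1/2) Σ_{d|2} μ(2/d) · 109^d = (1/2)(μ(2)·109^1 + μ(1)·109^2) = 11772/2 = 5886.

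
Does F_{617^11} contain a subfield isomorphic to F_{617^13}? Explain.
No: F_{617^13} is not a subfield of F_{617^11}

F_{p^m} embeds in F_{p^n} iff m | n. Here 13 ∤ 11 (since 11 = 0·13 + 11 with remainder 11 ≠ 0), so F_{617^13} is not a subfield of F_{617^11}. Equivalently: if it were, the tower law would give 13 = [F_{617^13}:F_617] dividing [F_{617^11}:F_617] = 11, contradiction.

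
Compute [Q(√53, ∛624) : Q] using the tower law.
[Q(√53, ∛624) : Q] = 6

Let L = Q(√53, ∛624). Since Q(√53) ⊂ L and [Q(√53):Q] = 2, the tower law gives 2 | [L:Q]. Likewise Q(∛624) ⊂ L with [Q(∛624):Q] = 3 (because 624 is not a perfect cube), so 3 | [L:Q]. As gcd(2,3) = 1, [L:Q] is divisible by 6. Conversely L is generated over Q by √53 and ∛624, so [L:Q] ≤ 2·3 = 6. Therefore [Q(√53, ∛624) : Q] = 6.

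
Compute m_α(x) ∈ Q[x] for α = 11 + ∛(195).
m_α(x) = x^3 - 33x^2 + 363x - 1526

Set β = α - 11 = ∛(195), so β^3 = 195. Then (α - 11)^3 - 195 = 0, i.e. α is a root of g(x) = (x - 11)^3 - 195 = x^3 - 33x^2 + 363x - 1526. Since g(x) = h(x - 11) where h(x) = x^3 - 195, and h is irreducible over Q (because 195 is not a perfect cube, so h has no rational root, and a monic cubic with no rational root is irreducible), g is also irreducible (irreducibility is preserved under the substitution x → x - 11). Hence m_α(x) = x^3 - 33x^2 + 363x - 1526.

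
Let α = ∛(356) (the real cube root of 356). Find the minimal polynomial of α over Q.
m_α(x) = x^3 - 356

α satisfies α^3 = 356, so x^3 - 356 annihilates α. By the rational root test, a rational root p/q (in lowest terms) of x^3 - 356 would satisfy p^3 = 356 q^3, forcing q = 1 and p^3 = 356; but 356 is not a perfect cube, contradiction. A monic cubic over Q with no rational root is irreducible (any nontrivial factorization would include a linear factor). Hence x^3 - 356 is the minimal polynomial of α, and in particular [Q(α):Q] = 3.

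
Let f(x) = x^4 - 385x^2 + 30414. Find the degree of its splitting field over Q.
[K : Q] = 4

Solving the quadratic in x^2: x^2 = (385 ± √(385^2 - 4·30414))/2 = (385 ± √26569)/2 = (385 ± 163)/2, giving x^2 = 274 or x^2 = 111. So f(x) = (x^2 - 274)(x^2 - 111) and the roots of f are ±√274, ±√111. Hence the splitting field is K = Q(√274, √111). Since 274 and 111 are distinct squarefree integers > 1, their product 30414 is not a perfect square, so √111 ∉ Q(√274). By the tower law [K:Q] = [Q(√274,√111):Q(√274)] · [Q(√274):Q] = 2 · 2 = 4.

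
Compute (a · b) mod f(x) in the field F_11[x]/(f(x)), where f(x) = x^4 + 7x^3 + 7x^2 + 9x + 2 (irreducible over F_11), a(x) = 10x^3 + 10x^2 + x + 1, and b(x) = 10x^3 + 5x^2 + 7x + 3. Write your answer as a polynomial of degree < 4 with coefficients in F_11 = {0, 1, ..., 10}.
a · b ≡ 4x^3 + 4x^2 + 3x + 10 (mod f(x))

Multiply in F_11[x]: a(x)·b(x) = (10x^3 + 10x^2 + x + 1)·(10x^3 + 5x^2 + 7x + 3) = x^6 + 7x^5 + 9x^4 + 5x^3 + 9x^2 + 10x + 3. This has degree ≥ 4, so divide by f(x) over F_11: x^6 + 7x^5 + 9x^4 + 5x^3 + 9x^2 + 10x + 3 = (x^2 + 2)·(x^4 + 7x^3 + 7x^2 + 9x + 2) + (4x^3 + 4x^2 + 3x + 10). Hence a·b ≡ 4x^3 + 4x^2 + 3x + 10 (mod f). (F_11[x]/(f) is a field with 11^4 = 14641 elements since f is irreducible of degree 4.)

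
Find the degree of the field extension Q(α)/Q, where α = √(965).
[Q(α):Q] = 2

[Q(α):Q] equals the degree of the minimal polynomial of α. Here α^2 = 965 and x^2 - 965 is irreducible (d = 965 is squarefree, ≠ 1, hence not a square), so deg(m_α) = 2. Thus [Q(α):Q] = 2.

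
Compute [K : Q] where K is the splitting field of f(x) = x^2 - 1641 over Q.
[K : Q] = 2

f(x) = x^2 - 1641 factors as (x - √1641)(x + √1641). The splitting field is K = Q(√1641). Since 1641 is squarefree and > 1, it is not a perfect square, so x^2 - 1641 is irreducible over Q and [Q(√1641) : Q] = 2. Hence [K : Q] = 2.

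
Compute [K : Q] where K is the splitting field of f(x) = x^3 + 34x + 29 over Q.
[K : Q] = 6

By the rational root test, any rational root of the monic integer polynomial f(x) = x^3 + 34x + 29 must be an integer dividing the constant term 29, i.e. one of ±{1, 29}. Evaluating: f(1) = 64, f(-1) = -6, f(29) = 25404, f(-29) = -25346; none is 0, so f has no rational root and is therefore irreducible over Q (a cubic with no linear factor over a field is irreducible). For an irreducible cubic, the Galois group is A_3 or S_3 according as the discriminant disc(f) = -4a^3 - 27b^2 = -4·(34)^3 - 27·(29)^2 = -179923 is or is not a square in Q. Here disc(f) = -179923 is not a perfect square in Q, so the Galois group of f over Q is not contained in A_3 and must be all of S_3. The splitting field has degree |S_3| = 6 over Q, so [K : Q] = 6.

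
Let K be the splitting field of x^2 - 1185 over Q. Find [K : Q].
[K : Q] = 2

f(x) = x^2 - 1185 factors as (x - √1185)(x + √1185). The splitting field is K = Q(√1185). Since 1185 is squarefree and > 1, it is not a perfect square, so x^2 - 1185 is irreducible over Q and [Q(√1185) : Q] = 2. Hence [K : Q] = 2.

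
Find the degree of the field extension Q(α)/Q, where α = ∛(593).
[Q(α):Q] = 3

The minimal polynomial of α is x^3 - 593, irreducible over Q since 593 is not a perfect cube (so x^3 - 593 has no rational root). Hence [Q(α):Q] = deg(m_α) = 3.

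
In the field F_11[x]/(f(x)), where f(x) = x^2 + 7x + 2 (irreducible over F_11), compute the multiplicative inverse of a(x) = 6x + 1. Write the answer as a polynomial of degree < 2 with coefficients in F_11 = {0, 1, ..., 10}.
a(x)^(-1) ≡ 3x + 4 (mod f(x))

Since f is irreducible over F_11, F_11[x]/(f) is a field and a(x) ≠ 0 has an inverse. Apply the extended Euclidean algorithm to f(x) and a(x) in F_11[x]: f(x) = (2x + 10)·a(x) + (3). The last nonzero remainder is the constant 3 = gcd(f, a) in F_11. Back-substituting through the division chain expresses 3 = s(x)·a(x) + t(x)·f(x) with s(x) ≡ 9x + 1 (mod f), so (9x + 1)·a(x) ≡ 3 (mod f). Multiplying by 3^(-1) ≡ 4 in F_11 gives a(x)^(-1) ≡ 4·(9x + 1) ≡ 3x + 4 (mod f). Check: (6x + 1)·(3x + 4) = 7x^2 + 5x + 4 ≡ 1 (mod x^2 + 7x + 2).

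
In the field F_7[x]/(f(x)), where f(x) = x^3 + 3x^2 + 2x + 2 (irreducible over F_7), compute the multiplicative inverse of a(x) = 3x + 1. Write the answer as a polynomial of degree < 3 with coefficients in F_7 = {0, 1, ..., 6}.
a(x)^(-1) ≡ 6x^2 + 2x + 2 (mod f(x))

Since f is irreducible over F_7, F_7[x]/(f) is a field and a(x) ≠ 0 has an inverse. Apply the extended Euclidean algorithm to f(x) and a(x) in F_7[x]: f(x) = (5x^2 + 4x + 4)·a(x) + (5). The last nonzero remainder is the constant 5 = gcd(f, a) in F_7. Back-substituting through the division chain expresses 5 = s(x)·a(x) + t(x)·f(x) with s(x) ≡ 2x^2 + 3x + 3 (mod f), so (2x^2 + 3x + 3)·a(x) ≡ 5 (mod f). Multiplying by 5^(-1) ≡ 3 in F_7 gives a(x)^(-1) ≡ 3·(2x^2 + 3x + 3) ≡ 6x^2 + 2x + 2 (mod f). Check: (3x + 1)·(6x^2 + 2x + 2) = 4x^3 + 5x^2 + x + 2 ≡ 1 (mod x^3 + 3x^2 + 2x + 2).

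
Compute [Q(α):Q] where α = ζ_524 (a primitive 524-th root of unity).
[Q(α):Q] = 260

The minimal polynomial of ζ_524 over Q is the 524-th cyclotomic polynomial Φ_524(x), which is irreducible over Q and has degree φ(524) = 260. Hence [Q(α):Q] = φ(524) = 260.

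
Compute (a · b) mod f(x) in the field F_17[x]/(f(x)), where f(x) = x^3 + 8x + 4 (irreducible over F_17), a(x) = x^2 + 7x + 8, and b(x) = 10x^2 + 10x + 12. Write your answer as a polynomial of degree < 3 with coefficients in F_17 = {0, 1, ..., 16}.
a · b ≡ 14x^2 + 11x + 14 (mod f(x))

Multiply in F_17[x]: a(x)·b(x) = (x^2 + 7x + 8)·(10x^2 + 10x + 12) = 10x^4 + 12x^3 + 9x^2 + 11x + 11. This has degree ≥ 3, so divide by f(x) over F_17: 10x^4 + 12x^3 + 9x^2 + 11x + 11 = (10x + 12)·(x^3 + 8x + 4) + (14x^2 + 11x + 14). Hence a·b ≡ 14x^2 + 11x + 14 (mod f). (F_17[x]/(f) is a field with 17^3 = 4913 elements since f is irreducible of degree 3.)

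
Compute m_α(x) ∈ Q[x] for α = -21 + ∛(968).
m_α(x) = x^3 + 63x^2 + 1323x + 8293

Set β = α + 21 = ∛(968), so β^3 = 968. Then (α + 21)^3 - 968 = 0, i.e. α is a root of g(x) = (x + 21)^3 - 968 = x^3 + 63x^2 + 1323x + 8293. Since g(x) = h(x + 21) where h(x) = x^3 - 968, and h is irreducible over Q (because 968 is not a perfect cube, so h has no rational root, and a monic cubic with no rational root is irreducible), g is also irreducible (irreducibility is preserved under the substitution x → x + 21). Hence m_α(x) = x^3 + 63x^2 + 1323x + 8293.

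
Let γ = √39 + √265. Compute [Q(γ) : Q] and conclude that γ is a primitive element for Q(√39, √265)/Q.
[Q(γ) : Q] = 4 (equivalently, Q(γ) = Q(√39, √265))

Obviously Q(γ) ⊆ Q(√39, √265), and [Q(√39, √265):Q] = 4 (since 39, 265 are distinct squarefree integers > 1 with 10335 not a perfect square). To show equality we compute the minimal polynomial of γ. From γ = √39 + √265: γ^2 = 39 + 2√(10335) + 265 = 304 + 2√(10335), so γ^2 - 304 = 2√(10335); squaring, (γ^2 - 304)^2 = 4·10335, i.e. γ^4 - 608γ^2 + 92416 - 41340 = 0, i.e. γ^4 - 608γ^2 + 51076 = 0. So γ is a root of x^4 - 608x^2 + 51076. This polynomial is irreducible over Q: it has no rational root (each ±√39 ± √265 is irrational), and any factorization into two quadratics over Q would force √(10335) ∈ Q (pairing opposite roots) or √39, √265 ∈ Q (other pairings), all impossible. Hence [Q(γ):Q] = 4 = [Q(√39, √265):Q], so Q(γ) = Q(√39, √265).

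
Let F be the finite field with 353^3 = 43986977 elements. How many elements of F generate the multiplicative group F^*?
There are φ(43986976) = 18938880 primitive elements

F_q^* is cyclic of order q - 1 = 43986976. A cyclic group of order m has exactly φ(m) generators. Here m = 43986976 = 2^5 · 11 · 19 · 6577, so the number of primitive elements is φ(43986976) = 18938880.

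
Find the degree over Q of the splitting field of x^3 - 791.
[K : Q] = 6

The roots of x^3 - 791 are ∛791, ω∛791, ω^2∛791 where ω = e^(2πi/3) is a primitive cube root of unity, so K = Q(∛791, ω). Now [Q(∛791):Q] = 3 (since 791 is not a perfect cube, x^3 - 791 is irreducible) and [Q(ω):Q] = 2. Both 2 and 3 divide [K:Q], and [K:Q] ≤ 3·2 = 6, so [K:Q] = 6. (Equivalently: Q(∛791) ⊂ R but ω ∉ R, so [K : Q(∛791)] = 2.)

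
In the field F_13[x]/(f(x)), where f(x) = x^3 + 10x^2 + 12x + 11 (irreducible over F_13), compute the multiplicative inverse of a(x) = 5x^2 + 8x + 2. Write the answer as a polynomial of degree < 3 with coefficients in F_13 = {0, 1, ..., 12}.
a(x)^(-1) ≡ 12x^2 + 11x + 1 (mod f(x))

Since f is irreducible over F_13, F_13[x]/(f) is a field and a(x) ≠ 0 has an inverse. Apply the extended Euclidean algorithm to f(x) and a(x) in F_13[x]: f(x) = (8x + 10)·a(x) + (7x + 4);  a(x) = (10x + 1)·(7x + 4) + (11). The last nonzero remainder is the constant 11 = gcd(f, a) in F_13. Back-substituting through the division chain expresses 11 = s(x)·a(x) + t(x)·f(x) with s(x) ≡ 2x^2 + 4x + 11 (mod f), so (2x^2 + 4x + 11)·a(x) ≡ 11 (mod f). Multiplying by 11^(-1) ≡ 6 in F_13 gives a(x)^(-1) ≡ 6·(2x^2 + 4x + 11) ≡ 12x^2 + 11x + 1 (mod f). Check: (5x^2 + 8x + 2)·(12x^2 + 11x + 1) = 8x^4 + 8x^3 + 4x + 2 ≡ 1 (mod x^3 + 10x^2 + 12x + 11).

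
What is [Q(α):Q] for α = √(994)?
[Q(α):Q] = 2

[Q(α):Q] equals the degree of the minimal polynomial of α. Here α^2 = 994 and x^2 - 994 is irreducible (d = 994 is squarefree, ≠ 1, hence not a square), so deg(m_α) = 2. Thus [Q(α):Q] = 2.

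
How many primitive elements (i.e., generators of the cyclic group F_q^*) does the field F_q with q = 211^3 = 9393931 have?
There are φ(9393930) = 1866240 primitive elements

F_q^* is cyclic of order q - 1 = 9393930. A cyclic group of order m has exactly φ(m) generators. Here m = 9393930 = 2 · 3^2 · 5 · 7 · 13 · 31 · 37, so the number of primitive elements is φ(9393930) = 1866240.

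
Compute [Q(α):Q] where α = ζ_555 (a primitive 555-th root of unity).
[Q(α):Q] = 288

The minimal polynomial of ζ_555 over Q is the 555-th cyclotomic polynomial Φ_555(x), which is irreducible over Q and has degree φ(555) = 288. Hence [Q(α):Q] = φ(555) = 288.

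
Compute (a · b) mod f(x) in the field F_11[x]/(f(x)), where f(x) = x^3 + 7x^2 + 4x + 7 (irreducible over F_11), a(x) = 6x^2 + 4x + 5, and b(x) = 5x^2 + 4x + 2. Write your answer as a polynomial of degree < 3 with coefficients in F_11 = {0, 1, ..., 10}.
a · b ≡ 6x^2 + 9x + 6 (mod f(x))

Multiply in F_11[x]: a(x)·b(x) = (6x^2 + 4x + 5)·(5x^2 + 4x + 2) = 8x^4 + 9x^2 + 6x + 10. This has degree ≥ 3, so divide by f(x) over F_11: 8x^4 + 9x^2 + 6x + 10 = (8x + 10)·(x^3 + 7x^2 + 4x + 7) + (6x^2 + 9x + 6). Hence a·b ≡ 6x^2 + 9x + 6 (mod f). (F_11[x]/(f) is a field with 11^3 = 1331 elements since f is irreducible of degree 3.)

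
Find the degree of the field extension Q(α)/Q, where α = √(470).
[Q(α):Q] = 2

[Q(α):Q] equals the degree of the minimal polynomial of α. Here α^2 = 470 and x^2 - 470 is irreducible (d = 470 is squarefree, ≠ 1, hence not a square), so deg(m_α) = 2. Thus [Q(α):Q] = 2.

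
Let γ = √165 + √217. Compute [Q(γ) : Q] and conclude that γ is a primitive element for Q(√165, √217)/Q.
[Q(γ) : Q] = 4 (equivalently, Q(γ) = Q(√165, √217))

Obviously Q(γ) ⊆ Q(√165, √217), and [Q(√165, √217):Q] = 4 (since 165, 217 are distinct squarefree integers > 1 with 35805 not a perfect square). To show equality we compute the minimal polynomial of γ. From γ = √165 + √217: γ^2 = 165 + 2√(35805) + 217 = 382 + 2√(35805), so γ^2 - 382 = 2√(35805); squaring, (γ^2 - 382)^2 = 4·35805, i.e. γ^4 - 764γ^2 + 145924 - 143220 = 0, i.e. γ^4 - 764γ^2 + 2704 = 0. So γ is a root of x^4 - 764x^2 + 2704. This polynomial is irreducible over Q: it has no rational root (each ±√165 ± √217 is irrational), and any factorization into two quadratics over Q would force √(35805) ∈ Q (pairing opposite roots) or √165, √217 ∈ Q (other pairings), all impossible. Hence [Q(γ):Q] = 4 = [Q(√165, √217):Q], so Q(γ) = Q(√165, √217).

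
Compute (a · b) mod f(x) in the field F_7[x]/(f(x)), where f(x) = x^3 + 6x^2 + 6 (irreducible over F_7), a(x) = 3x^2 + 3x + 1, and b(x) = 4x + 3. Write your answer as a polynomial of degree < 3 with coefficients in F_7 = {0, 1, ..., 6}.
a · b ≡ 5x^2 + 6x + 1 (mod f(x))

Multiply in F_7[x]: a(x)·b(x) = (3x^2 + 3x + 1)·(4x + 3) = 5x^3 + 6x + 3. This has degree ≥ 3, so divide by f(x) over F_7: 5x^3 + 6x + 3 = (5)·(x^3 + 6x^2 + 6) + (5x^2 + 6x + 1). Hence a·b ≡ 5x^2 + 6x + 1 (mod f). (F_7[x]/(f) is a field with 7^3 = 343 elements since f is irreducible of degree 3.)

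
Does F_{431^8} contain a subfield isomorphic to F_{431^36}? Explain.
No: F_{431^36} is not a subfield of F_{431^8}

F_{p^m} embeds in F_{p^n} iff m | n. Here 36 ∤ 8 (since 8 = 0·36 + 8 with remainder 8 ≠ 0), so F_{431^36} is not a subfield of F_{431^8}. Equivalently: if it were, the tower law would give 36 = [F_{431^36}:F_431] dividing [F_{431^8}:F_431] = 8, contradiction.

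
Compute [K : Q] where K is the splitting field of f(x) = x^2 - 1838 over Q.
[K : Q] = 2

f(x) = x^2 - 1838 factors as (x - √1838)(x + √1838). The splitting field is K = Q(√1838). Since 1838 is squarefree and > 1, it is not a perfect square, so x^2 - 1838 is irreducible over Q and [Q(√1838) : Q] = 2. Hence [K : Q] = 2.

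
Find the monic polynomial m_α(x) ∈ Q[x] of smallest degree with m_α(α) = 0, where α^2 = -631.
m_α(x) = x^2 + 631

α satisfies α^2 + 631 = 0, so x^2 + 631 annihilates α. Since d = -631 is squarefree and ≠ 1, it is not a perfect square in Q, so x^2 + 631 has no rational root and is therefore irreducible over Q (a degree-2 polynomial over a field is irreducible iff it has no root). Hence m_α(x) = x^2 + 631.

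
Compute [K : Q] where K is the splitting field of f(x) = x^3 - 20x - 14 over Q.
[K : Q] = 6

By the rational root test, any rational root of the monic integer polynomial f(x) = x^3 - 20x - 14 must be an integer dividing the constant term -14, i.e. one of ±{1, 2, 7, 14}. Evaluating: f(1) = -33, f(-1) = 5, f(2) = -46, f(-2) = 18, f(7) = 189, f(-7) = -217, f(14) = 2450, f(-14) = -2478; none is 0, so f has no rational root and is therefore irreducible over Q (a cubic with no linear factor over a field is irreducible). For an irreducible cubic, the Galois group is A_3 or S_3 according as the discriminant disc(f) = -4a^3 - 27b^2 = -4·(-20)^3 - 27·(-14)^2 = 26708 is or is not a square in Q. Here disc(f) = 26708 is not a perfect square in Q, so the Galois group of f over Q is not contained in A_3 and must be all of S_3. The splitting field has degree |S_3| = 6 over Q, so [K : Q] = 6.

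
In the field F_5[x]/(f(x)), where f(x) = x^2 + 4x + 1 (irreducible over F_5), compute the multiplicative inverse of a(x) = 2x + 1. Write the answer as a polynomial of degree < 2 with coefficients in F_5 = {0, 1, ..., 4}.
a(x)^(-1) ≡ 4x + 4 (mod f(x))

Since f is irreducible over F_5, F_5[x]/(f) is a field and a(x) ≠ 0 has an inverse. Apply the extended Euclidean algorithm to f(x) and a(x) in F_5[x]: f(x) = (3x + 3)·a(x) + (3). The last nonzero remainder is the constant 3 = gcd(f, a) in F_5. Back-substituting through the division chain expresses 3 = s(x)·a(x) + t(x)·f(x) with s(x) ≡ 2x + 2 (mod f), so (2x + 2)·a(x) ≡ 3 (mod f). Multiplying by 3^(-1) ≡ 2 in F_5 gives a(x)^(-1) ≡ 2·(2x + 2) ≡ 4x + 4 (mod f). Check: (2x + 1)·(4x + 4) = 3x^2 + 2x + 4 ≡ 1 (mod x^2 + 4x + 1).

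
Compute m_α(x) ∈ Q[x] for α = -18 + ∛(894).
m_α(x) = x^3 + 54x^2 + 972x + 4938

Set β = α + 18 = ∛(894), so β^3 = 894. Then (α + 18)^3 - 894 = 0, i.e. α is a root of g(x) = (x + 18)^3 - 894 = x^3 + 54x^2 + 972x + 4938. Since g(x) = h(x + 18) where h(x) = x^3 - 894, and h is irreducible over Q (because 894 is not a perfect cube, so h has no rational root, and a monic cubic with no rational root is irreducible), g is also irreducible (irreducibility is preserved under the substitution x → x + 18). Hence m_α(x) = x^3 + 54x^2 + 972x + 4938.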